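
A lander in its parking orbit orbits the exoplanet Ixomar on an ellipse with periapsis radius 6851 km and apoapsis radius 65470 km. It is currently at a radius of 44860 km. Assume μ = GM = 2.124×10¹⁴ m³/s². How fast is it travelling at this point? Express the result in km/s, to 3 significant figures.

v ≈ 1.90 km/s

Semi-major axis a = (r_p + r_a)/2 = 36160 km = 3.616×10⁷ m.
Vis-viva: v² = μ(2/r − 1/a) = 2.124×10¹⁴ × (4.458×10⁻⁸ − 2.765×10⁻⁸) = 3.596×10⁶ m²/s².
v = 1896 m/s = 1.896 km/s.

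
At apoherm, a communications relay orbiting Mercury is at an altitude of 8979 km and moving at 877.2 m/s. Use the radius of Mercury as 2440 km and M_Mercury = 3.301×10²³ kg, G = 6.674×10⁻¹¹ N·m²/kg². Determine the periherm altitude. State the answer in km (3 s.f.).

periherm altitude ≈ 404 km

μ = GM = 6.674×10⁻¹¹ × 3.301×10²³ = 2.203×10¹³ m³/s².
r_a = 2440 + 8979 = 11419 km = 1.142×10⁷ m.
Specific energy ε = v²/2 − μ/r = -1.545×10⁶ J/kg, so a = −μ/(2ε) = 7.132×10⁶ m.
The apsides satisfy r_p + r_a = 2a, so the periherm radius is 2a − r_a = 2.844×10⁶ m = 2844.4 km.
Periherm altitude = 2844.4 − 2440 = 404.37 km.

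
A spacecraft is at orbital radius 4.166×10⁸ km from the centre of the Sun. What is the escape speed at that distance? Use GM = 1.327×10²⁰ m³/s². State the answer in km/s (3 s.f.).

r = 4.166×10⁸ km = 4.166×10¹¹ m.
Escape speed v_esc = √(2μ/r) = √(2 × 1.327×10²⁰ / 4.166×10¹¹) = √(6.371×10⁸) = 25240 m/s.
= 25.24 km/s.

v_esc ≈ 25.2 km/s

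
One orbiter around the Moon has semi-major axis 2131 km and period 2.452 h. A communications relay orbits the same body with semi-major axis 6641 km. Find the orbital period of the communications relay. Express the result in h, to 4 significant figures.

Kepler's third law: T² ∝ a³, so T₂ = T₁ (a₂/a₁)^(3/2).
a₂/a₁ = 3.116, (a₂/a₁)^(3/2) = 5.501.
T₂ = 2.452 × 5.501 = 13.49 h.

T₂ ≈ 13.49 h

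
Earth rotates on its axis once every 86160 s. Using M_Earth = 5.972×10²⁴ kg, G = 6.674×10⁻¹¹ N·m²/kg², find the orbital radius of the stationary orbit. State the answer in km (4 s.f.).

μ = GM = 6.674×10⁻¹¹ × 5.972×10²⁴ = 3.986×10¹⁴ m³/s².
A synchronous orbit has period T, so by Kepler's third law a = (μT²/4π²)^(1/3).
μT²/4π² = 3.986×10¹⁴ × (8.616×10⁴)² / 39.48 = 7.495×10²² m³.
a = 4.216×10⁷ m = 42162 km.

r_sync ≈ 42160 km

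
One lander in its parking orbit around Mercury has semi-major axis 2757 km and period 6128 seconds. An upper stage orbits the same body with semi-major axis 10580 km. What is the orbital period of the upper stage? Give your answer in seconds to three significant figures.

Kepler's third law: T² ∝ a³, so T₂ = T₁ (a₂/a₁)^(3/2).
a₂/a₁ = 3.838, (a₂/a₁)^(3/2) = 7.517.
T₂ = 6128 × 7.517 = 46070 seconds.

T₂ ≈ 46100 seconds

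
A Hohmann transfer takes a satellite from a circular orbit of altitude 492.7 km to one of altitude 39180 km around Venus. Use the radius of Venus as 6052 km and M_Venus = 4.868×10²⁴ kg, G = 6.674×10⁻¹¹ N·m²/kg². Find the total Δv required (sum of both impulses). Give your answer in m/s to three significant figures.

μ = GM = 6.674×10⁻¹¹ × 4.868×10²⁴ = 3.249×10¹⁴ m³/s².
r₁ = 6052 + 492.7 = 6544.7 km = 6.5447×10⁶ m.
r₂ = 6052 + 39180 = 45232 km = 4.5232×10⁷ m.
Transfer ellipse a_t = (r₁ + r₂)/2 = 2.589×10⁷ m.
At r₁: circular v_c1 = √(μ/r₁) = 7046 m/s; transfer-periapsis v_p = √[μ(2/r₁ − 1/a_t)] = 9313 m/s.
Δv₁ = v_p − v_c1 = 2267 m/s.
At r₂: circular v_c2 = √(μ/r₂) = 2680 m/s; transfer-apoapsis v_a = √[μ(2/r₂ − 1/a_t)] = 1348 m/s.
Δv₂ = v_c2 − v_a = 1333 m/s.
Total Δv = Δv₁ + Δv₂ = 3600 m/s.

Δv_total ≈ 3600 m/s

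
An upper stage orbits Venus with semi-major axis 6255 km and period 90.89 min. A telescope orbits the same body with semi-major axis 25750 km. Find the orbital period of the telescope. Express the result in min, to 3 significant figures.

Kepler's third law: T² ∝ a³, so T₂ = T₁ (a₂/a₁)^(3/2).
a₂/a₁ = 4.117, (a₂/a₁)^(3/2) = 8.353.
T₂ = 90.89 × 8.353 = 759.2 min.

T₂ ≈ 759 min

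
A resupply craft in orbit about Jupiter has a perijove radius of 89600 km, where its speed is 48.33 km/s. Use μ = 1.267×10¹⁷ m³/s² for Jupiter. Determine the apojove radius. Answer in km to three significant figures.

apojove radius ≈ 4.25×10⁵ km

r_p = 8.960×10⁷ m.
Specific energy ε = v²/2 − μ/r = -2.462×10⁸ J/kg, so a = −μ/(2ε) = 2.573×10⁸ m.
The apsides satisfy r_p + r_a = 2a, so the apojove radius is 2a − r_p = 4.251×10⁸ m = 4.2509×10⁵ km.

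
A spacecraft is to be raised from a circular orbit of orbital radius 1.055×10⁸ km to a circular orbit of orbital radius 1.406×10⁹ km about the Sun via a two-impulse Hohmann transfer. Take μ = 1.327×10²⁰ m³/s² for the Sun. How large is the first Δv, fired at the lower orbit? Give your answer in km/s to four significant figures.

Δv ≈ 12.91 km/s

r₁ = 1.055×10⁸ km = 1.055×10¹¹ m.
r₂ = 1.406×10⁹ km = 1.406×10¹² m.
Transfer ellipse a_t = (r₁ + r₂)/2 = 7.558×10¹¹ m.
At r₁: circular v_c1 = √(μ/r₁) = 35470 m/s; transfer-perihelion v_p = √[μ(2/r₁ − 1/a_t)] = 48370 m/s.
Δv₁ = v_p − v_c1 = 12910 m/s.
= 12.91 km/s.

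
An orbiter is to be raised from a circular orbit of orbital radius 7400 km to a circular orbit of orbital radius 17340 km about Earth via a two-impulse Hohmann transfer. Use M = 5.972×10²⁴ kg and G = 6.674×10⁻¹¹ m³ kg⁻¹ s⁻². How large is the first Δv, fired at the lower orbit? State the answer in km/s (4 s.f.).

μ = GM = 6.674×10⁻¹¹ × 5.972×10²⁴ = 3.986×10¹⁴ m³/s².
r₁ = 7400 km = 7.400×10⁶ m.
r₂ = 17340 km = 1.734×10⁷ m.
Transfer ellipse a_t = (r₁ + r₂)/2 = 1.237×10⁷ m.
At r₁: circular v_c1 = √(μ/r₁) = 7339 m/s; transfer-perigee v_p = √[μ(2/r₁ − 1/a_t)] = 8689 m/s.
Δv₁ = v_p − v_c1 = 1350 m/s.
= 1.350 km/s.

Δv ≈ 1.350 km/s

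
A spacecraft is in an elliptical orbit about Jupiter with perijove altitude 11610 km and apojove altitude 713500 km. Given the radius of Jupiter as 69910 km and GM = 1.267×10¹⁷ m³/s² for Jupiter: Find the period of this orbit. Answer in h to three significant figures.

T ≈ 44.1 h

r_p = 69910 + 11610 = 81520 km = 8.1520×10⁷ m.
r_a = 69910 + 713500 = 783410 km = 7.8341×10⁸ m.
Semi-major axis a = (r_p + r_a)/2 = (81520 + 7.8341×10⁵)/2 = 4.3246×10⁵ km = 4.325×10⁸ m.
By Kepler's third law T = 2π√(a³/μ) = 2π × 2.527×10⁴ = 1.588×10⁵ s.
= 44.10 h.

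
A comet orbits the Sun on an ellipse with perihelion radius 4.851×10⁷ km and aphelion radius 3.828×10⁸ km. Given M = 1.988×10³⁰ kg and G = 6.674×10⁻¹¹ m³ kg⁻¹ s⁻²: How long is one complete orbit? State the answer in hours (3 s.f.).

μ = GM = 6.674×10⁻¹¹ × 1.988×10³⁰ = 1.327×10²⁰ m³/s².
Semi-major axis a = (r_p + r_a)/2 = (4.8510×10⁷ + 3.8280×10⁸)/2 = 2.1566×10⁸ km = 2.157×10¹¹ m.
By Kepler's third law T = 2π√(a³/μ) = 2π × 8.694×10⁶ = 5.463×10⁷ s.
= 15170 hours.

T ≈ 15200 hours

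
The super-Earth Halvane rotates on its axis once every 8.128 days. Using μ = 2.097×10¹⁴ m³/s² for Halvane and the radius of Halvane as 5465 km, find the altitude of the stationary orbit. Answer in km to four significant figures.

T = 8.128 days = 7.023×10⁵ s.
A synchronous orbit has period T, so by Kepler's third law a = (μT²/4π²)^(1/3).
μT²/4π² = 2.097×10¹⁴ × (7.023×10⁵)² / 39.48 = 2.620×10²⁴ m³.
a = 1.379×10⁸ m = 1.3785×10⁵ km.
Altitude h = a − R = 1.3785×10⁵ − 5465 = 1.3239×10⁵ km.

h_sync ≈ 1.324×10⁵ km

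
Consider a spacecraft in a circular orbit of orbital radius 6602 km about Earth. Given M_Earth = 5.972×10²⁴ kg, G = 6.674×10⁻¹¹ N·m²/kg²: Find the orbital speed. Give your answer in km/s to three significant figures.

v ≈ 7.77 km/s

μ = GM = 6.674×10⁻¹¹ × 5.972×10²⁴ = 3.986×10¹⁴ m³/s².
r = 6602 km = 6.602×10⁶ m.
For a circular orbit v = √(μ/r) = √(3.986×10¹⁴ / 6.602×10⁶) = √(6.037×10⁷) = 7770 m/s.
That is 7.770 km/s.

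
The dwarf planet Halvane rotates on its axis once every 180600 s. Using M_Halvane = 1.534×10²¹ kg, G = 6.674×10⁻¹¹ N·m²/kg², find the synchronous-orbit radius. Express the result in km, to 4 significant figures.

r_sync ≈ 4390 km

μ = GM = 6.674×10⁻¹¹ × 1.534×10²¹ = 1.024×10¹¹ m³/s².
A synchronous orbit has period T, so by Kepler's third law a = (μT²/4π²)^(1/3).
μT²/4π² = 1.024×10¹¹ × (1.806×10⁵)² / 39.48 = 8.458×10¹⁹ m³.
a = 4.390×10⁶ m = 4389.6 km.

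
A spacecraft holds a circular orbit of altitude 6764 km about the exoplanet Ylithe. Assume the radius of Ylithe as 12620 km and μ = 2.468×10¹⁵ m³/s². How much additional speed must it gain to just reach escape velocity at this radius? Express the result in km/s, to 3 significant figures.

Δv ≈ 4.67 km/s

r = 12620 + 6764 = 19384 km = 1.9384×10⁷ m.
Circular speed v_c = √(μ/r) = 11280 m/s.
Escape speed v_esc = √(2μ/r) = √2 × v_c = 15960 m/s.
Δv = v_esc − v_c = 4674 m/s = 4.674 km/s.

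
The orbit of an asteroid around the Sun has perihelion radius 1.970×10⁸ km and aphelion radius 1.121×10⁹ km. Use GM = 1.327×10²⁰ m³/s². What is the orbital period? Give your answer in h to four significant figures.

Semi-major axis a = (r_p + r_a)/2 = (1.9700×10⁸ + 1.1210×10⁹)/2 = 6.5900×10⁸ km = 6.590×10¹¹ m.
By Kepler's third law T = 2π√(a³/μ) = 2π × 4.644×10⁷ = 2.918×10⁸ s.
= 81050 h.

T ≈ 81050 h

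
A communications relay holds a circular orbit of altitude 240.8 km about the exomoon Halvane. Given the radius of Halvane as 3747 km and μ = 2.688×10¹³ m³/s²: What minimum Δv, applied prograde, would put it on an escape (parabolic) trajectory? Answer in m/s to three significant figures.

Δv ≈ 1080 m/s

r = 3747 + 240.8 = 3987.8 km = 3.9878×10⁶ m.
Circular speed v_c = √(μ/r) = 2596 m/s.
Escape speed v_esc = √(2μ/r) = √2 × v_c = 3672 m/s.
Δv = v_esc − v_c = 1075 m/s.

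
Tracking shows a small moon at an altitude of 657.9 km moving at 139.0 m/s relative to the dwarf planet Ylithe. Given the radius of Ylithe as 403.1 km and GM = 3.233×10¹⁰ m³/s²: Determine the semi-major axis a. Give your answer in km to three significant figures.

a ≈ 777 km

r = 403.1 + 657.9 = 1061.0 km = 1.061×10⁶ m.
Vis-viva rearranged: 1/a = 2/r − v²/μ = 1.885×10⁻⁶ − 5.976×10⁻⁷ = 1.287×10⁻⁶ m⁻¹.
a = 7.768×10⁵ m = 776.76 km.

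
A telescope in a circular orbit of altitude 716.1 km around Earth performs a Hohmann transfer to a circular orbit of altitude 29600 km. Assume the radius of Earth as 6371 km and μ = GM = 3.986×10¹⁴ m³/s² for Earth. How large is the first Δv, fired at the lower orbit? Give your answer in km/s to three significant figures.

Δv ≈ 2.19 km/s

r₁ = 6371 + 716.1 = 7087.1 km = 7.0871×10⁶ m.
r₂ = 6371 + 29600 = 35971 km = 3.5971×10⁷ m.
Transfer ellipse a_t = (r₁ + r₂)/2 = 2.153×10⁷ m.
At r₁: circular v_c1 = √(μ/r₁) = 7500 m/s; transfer-perigee v_p = √[μ(2/r₁ − 1/a_t)] = 9694 m/s.
Δv₁ = v_p − v_c1 = 2194 m/s.
= 2.194 km/s.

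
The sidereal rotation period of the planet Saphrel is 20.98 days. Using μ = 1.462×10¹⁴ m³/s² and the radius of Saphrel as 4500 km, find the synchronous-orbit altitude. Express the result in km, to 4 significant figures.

h_sync ≈ 2.255×10⁵ km

T = 20.98 days = 1.813×10⁶ s.
A synchronous orbit has period T, so by Kepler's third law a = (μT²/4π²)^(1/3).
μT²/4π² = 1.462×10¹⁴ × (1.813×10⁶)² / 39.48 = 1.217×10²⁵ m³.
a = 2.300×10⁸ m = 2.3001×10⁵ km.
Altitude h = a − R = 2.3001×10⁵ − 4500 = 2.2551×10⁵ km.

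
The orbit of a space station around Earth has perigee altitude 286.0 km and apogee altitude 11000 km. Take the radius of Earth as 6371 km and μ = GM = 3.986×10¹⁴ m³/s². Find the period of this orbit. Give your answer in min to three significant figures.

T ≈ 218 min

r_p = 6371 + 286.0 = 6657.0 km = 6.6570×10⁶ m.
r_a = 6371 + 11000 = 17371 km = 1.7371×10⁷ m.
Semi-major axis a = (r_p + r_a)/2 = (6657.0 + 17371)/2 = 12014 km = 1.201×10⁷ m.
By Kepler's third law T = 2π√(a³/μ) = 2π × 2.086×10³ = 1.311×10⁴ s.
= 218.4 min.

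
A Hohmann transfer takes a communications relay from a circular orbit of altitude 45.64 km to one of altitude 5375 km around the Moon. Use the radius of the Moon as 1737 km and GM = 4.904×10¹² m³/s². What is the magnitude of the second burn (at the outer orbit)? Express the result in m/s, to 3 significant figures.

Δv ≈ 305 m/s

r₁ = 1737 + 45.64 = 1782.6 km = 1.7826×10⁶ m.
r₂ = 1737 + 5375 = 7112.0 km = 7.1120×10⁶ m.
Transfer ellipse a_t = (r₁ + r₂)/2 = 4.447×10⁶ m.
At r₁: circular v_c1 = √(μ/r₁) = 1659 m/s; transfer-perilune v_p = √[μ(2/r₁ − 1/a_t)] = 2097 m/s.
At r₂: circular v_c2 = √(μ/r₂) = 830.4 m/s; transfer-apolune v_a = √[μ(2/r₂ − 1/a_t)] = 525.7 m/s.
Δv₂ = v_c2 − v_a = 304.7 m/s.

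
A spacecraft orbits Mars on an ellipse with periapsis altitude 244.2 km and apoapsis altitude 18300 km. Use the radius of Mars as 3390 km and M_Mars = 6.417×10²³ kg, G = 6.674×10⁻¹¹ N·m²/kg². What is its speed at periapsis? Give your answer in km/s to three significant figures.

v ≈ 4.49 km/s

μ = GM = 6.674×10⁻¹¹ × 6.417×10²³ = 4.283×10¹³ m³/s².
r_p = 3390 + 244.2 = 3634.2 km = 3.6342×10⁶ m.
r_a = 3390 + 18300 = 21690 km = 2.1690×10⁷ m.
Semi-major axis a = (r_p + r_a)/2 = 12662 km = 1.266×10⁷ m.
Vis-viva: v² = μ(2/r − 1/a) = 4.283×10¹³ × (5.503×10⁻⁷ − 7.898×10⁻⁸) = 2.019×10⁷ m²/s².
v = 4493 m/s = 4.493 km/s.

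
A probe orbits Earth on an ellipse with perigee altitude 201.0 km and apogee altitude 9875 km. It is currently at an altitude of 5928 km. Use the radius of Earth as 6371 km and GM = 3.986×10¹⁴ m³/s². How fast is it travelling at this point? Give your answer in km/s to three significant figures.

v ≈ 5.47 km/s

r_p = 6371 + 201.0 = 6572.0 km = 6.5720×10⁶ m.
r_a = 6371 + 9875 = 16246 km = 1.6246×10⁷ m.
r = 6371 + 5928 = 12299 km = 1.230×10⁷ m.
Semi-major axis a = (r_p + r_a)/2 = 11409 km = 1.141×10⁷ m.
Vis-viva: v² = μ(2/r − 1/a) = 3.986×10¹⁴ × (1.626×10⁻⁷ − 8.765×10⁻⁸) = 2.988×10⁷ m²/s².
v = 5466 m/s = 5.466 km/s.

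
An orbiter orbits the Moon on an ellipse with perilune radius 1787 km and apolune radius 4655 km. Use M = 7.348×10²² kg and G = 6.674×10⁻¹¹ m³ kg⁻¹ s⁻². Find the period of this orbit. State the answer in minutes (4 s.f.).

T ≈ 273.4 minutes

μ = GM = 6.674×10⁻¹¹ × 7.348×10²² = 4.904×10¹² m³/s².
Semi-major axis a = (r_p + r_a)/2 = (1787.0 + 4655.0)/2 = 3221.0 km = 3.221×10⁶ m.
By Kepler's third law T = 2π√(a³/μ) = 2π × 2.610×10³ = 1.640×10⁴ s.
= 273.4 minutes.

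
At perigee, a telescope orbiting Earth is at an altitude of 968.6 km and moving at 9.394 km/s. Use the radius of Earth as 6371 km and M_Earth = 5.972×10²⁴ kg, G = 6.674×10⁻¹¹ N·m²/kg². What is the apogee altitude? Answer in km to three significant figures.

μ = GM = 6.674×10⁻¹¹ × 5.972×10²⁴ = 3.986×10¹⁴ m³/s².
r_p = 6371 + 968.6 = 7339.6 km = 7.340×10⁶ m.
Specific energy ε = v²/2 − μ/r = -1.018×10⁷ J/kg, so a = −μ/(2ε) = 1.958×10⁷ m.
The apsides satisfy r_p + r_a = 2a, so the apogee radius is 2a − r_p = 3.181×10⁷ m = 31810 km.
Apogee altitude = 31810 − 6371 = 25439 km.

apogee altitude ≈ 25400 km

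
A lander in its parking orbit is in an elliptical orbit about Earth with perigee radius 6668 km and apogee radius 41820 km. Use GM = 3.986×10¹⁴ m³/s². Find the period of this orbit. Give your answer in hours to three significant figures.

T ≈ 10.4 hours

Semi-major axis a = (r_p + r_a)/2 = (6668.0 + 41820)/2 = 24244 km = 2.424×10⁷ m.
By Kepler's third law T = 2π√(a³/μ) = 2π × 5.979×10³ = 3.757×10⁴ s.
= 10.44 hours.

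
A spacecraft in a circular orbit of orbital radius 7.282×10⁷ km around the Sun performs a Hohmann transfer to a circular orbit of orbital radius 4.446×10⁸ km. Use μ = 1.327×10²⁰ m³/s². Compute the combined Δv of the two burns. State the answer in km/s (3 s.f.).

r₁ = 7.282×10⁷ km = 7.282×10¹⁰ m.
r₂ = 4.446×10⁸ km = 4.446×10¹¹ m.
Transfer ellipse a_t = (r₁ + r₂)/2 = 2.587×10¹¹ m.
At r₁: circular v_c1 = √(μ/r₁) = 42690 m/s; transfer-perihelion v_p = √[μ(2/r₁ − 1/a_t)] = 55960 m/s.
Δv₁ = v_p − v_c1 = 13270 m/s.
At r₂: circular v_c2 = √(μ/r₂) = 17280 m/s; transfer-aphelion v_a = √[μ(2/r₂ − 1/a_t)] = 9166 m/s.
Δv₂ = v_c2 − v_a = 8111 m/s.
Total Δv = Δv₁ + Δv₂ = 21380 m/s = 21.38 km/s.

Δv_total ≈ 21.4 km/s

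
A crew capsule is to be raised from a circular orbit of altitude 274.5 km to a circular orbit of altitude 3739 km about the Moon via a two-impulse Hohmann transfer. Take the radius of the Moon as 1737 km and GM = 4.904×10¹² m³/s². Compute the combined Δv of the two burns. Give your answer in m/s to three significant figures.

Δv_total ≈ 580 m/s

r₁ = 1737 + 274.5 = 2011.5 km = 2.0115×10⁶ m.
r₂ = 1737 + 3739 = 5476.0 km = 5.4760×10⁶ m.
Transfer ellipse a_t = (r₁ + r₂)/2 = 3.744×10⁶ m.
At r₁: circular v_c1 = √(μ/r₁) = 1561 m/s; transfer-perilune v_p = √[μ(2/r₁ − 1/a_t)] = 1888 m/s.
Δv₁ = v_p − v_c1 = 327.0 m/s.
At r₂: circular v_c2 = √(μ/r₂) = 946.3 m/s; transfer-apolune v_a = √[μ(2/r₂ − 1/a_t)] = 693.7 m/s.
Δv₂ = v_c2 − v_a = 252.7 m/s.
Total Δv = Δv₁ + Δv₂ = 579.7 m/s.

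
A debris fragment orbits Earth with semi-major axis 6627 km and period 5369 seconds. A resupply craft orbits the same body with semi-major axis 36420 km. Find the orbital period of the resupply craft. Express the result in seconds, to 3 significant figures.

Kepler's third law: T² ∝ a³, so T₂ = T₁ (a₂/a₁)^(3/2).
a₂/a₁ = 5.496, (a₂/a₁)^(3/2) = 12.88.
T₂ = 5369 × 12.88 = 69170 seconds.

T₂ ≈ 69200 seconds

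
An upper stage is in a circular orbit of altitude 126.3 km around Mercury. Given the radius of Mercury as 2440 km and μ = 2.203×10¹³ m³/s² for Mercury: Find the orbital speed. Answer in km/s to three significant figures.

v ≈ 2.93 km/s

r = 2440 + 126.3 = 2566.3 km = 2.5663×10⁶ m.
For a circular orbit v = √(μ/r) = √(2.203×10¹³ / 2.566×10⁶) = √(8.584×10⁶) = 2930 m/s.
That is 2.930 km/s.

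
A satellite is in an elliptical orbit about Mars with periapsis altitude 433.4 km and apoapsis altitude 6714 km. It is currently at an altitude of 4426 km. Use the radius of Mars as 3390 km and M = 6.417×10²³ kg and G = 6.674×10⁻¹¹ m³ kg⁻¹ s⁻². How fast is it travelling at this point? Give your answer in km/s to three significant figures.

v ≈ 2.19 km/s

μ = GM = 6.674×10⁻¹¹ × 6.417×10²³ = 4.283×10¹³ m³/s².
r_p = 3390 + 433.4 = 3823.4 km = 3.8234×10⁶ m.
r_a = 3390 + 6714 = 10104 km = 1.0104×10⁷ m.
r = 3390 + 4426 = 7816.0 km = 7.816×10⁶ m.
Semi-major axis a = (r_p + r_a)/2 = 6963.7 km = 6.964×10⁶ m.
Vis-viva: v² = μ(2/r − 1/a) = 4.283×10¹³ × (2.559×10⁻⁷ − 1.436×10⁻⁷) = 4.809×10⁶ m²/s².
v = 2193 m/s = 2.193 km/s.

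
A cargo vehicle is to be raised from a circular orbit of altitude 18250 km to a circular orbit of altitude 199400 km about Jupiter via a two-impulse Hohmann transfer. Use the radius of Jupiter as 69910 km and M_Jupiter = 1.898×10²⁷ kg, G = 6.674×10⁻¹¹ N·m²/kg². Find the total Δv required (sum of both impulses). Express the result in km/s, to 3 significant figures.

Δv_total ≈ 15.1 km/s

μ = GM = 6.674×10⁻¹¹ × 1.898×10²⁷ = 1.267×10¹⁷ m³/s².
r₁ = 69910 + 18250 = 88160 km = 8.8160×10⁷ m.
r₂ = 69910 + 199400 = 269310 km = 2.6931×10⁸ m.
Transfer ellipse a_t = (r₁ + r₂)/2 = 1.787×10⁸ m.
At r₁: circular v_c1 = √(μ/r₁) = 37910 m/s; transfer-perijove v_p = √[μ(2/r₁ − 1/a_t)] = 46530 m/s.
Δv₁ = v_p − v_c1 = 8624 m/s.
At r₂: circular v_c2 = √(μ/r₂) = 21690 m/s; transfer-apojove v_a = √[μ(2/r₂ − 1/a_t)] = 15230 m/s.
Δv₂ = v_c2 − v_a = 6456 m/s.
Total Δv = Δv₁ + Δv₂ = 15080 m/s = 15.08 km/s.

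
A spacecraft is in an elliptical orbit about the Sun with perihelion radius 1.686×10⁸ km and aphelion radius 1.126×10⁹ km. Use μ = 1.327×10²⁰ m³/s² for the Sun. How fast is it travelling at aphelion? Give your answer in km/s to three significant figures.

Semi-major axis a = (r_p + r_a)/2 = 6.4730×10⁸ km = 6.473×10¹¹ m.
Vis-viva: v² = μ(2/r − 1/a) = 1.327×10²⁰ × (1.776×10⁻¹² − 1.545×10⁻¹²) = 3.070×10⁷ m²/s².
v = 5540 m/s = 5.540 km/s.

v ≈ 5.54 km/s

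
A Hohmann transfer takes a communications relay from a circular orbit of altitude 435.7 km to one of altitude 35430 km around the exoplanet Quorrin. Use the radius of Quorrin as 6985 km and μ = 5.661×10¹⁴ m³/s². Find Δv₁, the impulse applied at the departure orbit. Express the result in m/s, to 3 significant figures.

Δv ≈ 2660 m/s

r₁ = 6985 + 435.7 = 7420.7 km = 7.4207×10⁶ m.
r₂ = 6985 + 35430 = 42415 km = 4.2415×10⁷ m.
Transfer ellipse a_t = (r₁ + r₂)/2 = 2.492×10⁷ m.
At r₁: circular v_c1 = √(μ/r₁) = 8734 m/s; transfer-periapsis v_p = √[μ(2/r₁ − 1/a_t)] = 11400 m/s.
Δv₁ = v_p − v_c1 = 2661 m/s.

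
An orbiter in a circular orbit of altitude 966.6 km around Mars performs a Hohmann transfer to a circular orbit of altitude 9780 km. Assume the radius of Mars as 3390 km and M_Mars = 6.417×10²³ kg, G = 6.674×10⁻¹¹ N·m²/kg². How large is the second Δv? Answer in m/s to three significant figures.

μ = GM = 6.674×10⁻¹¹ × 6.417×10²³ = 4.283×10¹³ m³/s².
r₁ = 3390 + 966.6 = 4356.6 km = 4.3566×10⁶ m.
r₂ = 3390 + 9780 = 13170 km = 1.3170×10⁷ m.
Transfer ellipse a_t = (r₁ + r₂)/2 = 8.763×10⁶ m.
At r₁: circular v_c1 = √(μ/r₁) = 3135 m/s; transfer-periapsis v_p = √[μ(2/r₁ − 1/a_t)] = 3844 m/s.
At r₂: circular v_c2 = √(μ/r₂) = 1803 m/s; transfer-apoapsis v_a = √[μ(2/r₂ − 1/a_t)] = 1271 m/s.
Δv₂ = v_c2 − v_a = 531.8 m/s.

Δv ≈ 532 m/s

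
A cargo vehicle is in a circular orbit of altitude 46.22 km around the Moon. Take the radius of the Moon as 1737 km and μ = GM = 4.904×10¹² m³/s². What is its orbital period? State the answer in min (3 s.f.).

r = 1737 + 46.22 = 1783.2 km = 1.7832×10⁶ m.
Kepler's third law: T = 2π√(r³/μ) = 2π√((1.783×10⁶)³ / 4.904×10¹²).
r³/μ = 1.156×10⁶ s², so T = 2π × 1.075×10³ = 6.756×10³ s.
Converting: 6.756×10³ s ÷ 60.00 = 112.6 min.

T ≈ 113 min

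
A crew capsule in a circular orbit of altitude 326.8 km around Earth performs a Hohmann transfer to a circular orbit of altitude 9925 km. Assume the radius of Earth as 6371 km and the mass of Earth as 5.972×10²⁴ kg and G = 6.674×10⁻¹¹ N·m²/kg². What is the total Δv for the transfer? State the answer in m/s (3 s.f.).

Δv_total ≈ 2640 m/s

μ = GM = 6.674×10⁻¹¹ × 5.972×10²⁴ = 3.986×10¹⁴ m³/s².
r₁ = 6371 + 326.8 = 6697.8 km = 6.6978×10⁶ m.
r₂ = 6371 + 9925 = 16296 km = 1.6296×10⁷ m.
Transfer ellipse a_t = (r₁ + r₂)/2 = 1.150×10⁷ m.
At r₁: circular v_c1 = √(μ/r₁) = 7714 m/s; transfer-perigee v_p = √[μ(2/r₁ − 1/a_t)] = 9184 m/s.
Δv₁ = v_p − v_c1 = 1470 m/s.
At r₂: circular v_c2 = √(μ/r₂) = 4946 m/s; transfer-apogee v_a = √[μ(2/r₂ − 1/a_t)] = 3775 m/s.
Δv₂ = v_c2 − v_a = 1171 m/s.
Total Δv = Δv₁ + Δv₂ = 2641 m/s.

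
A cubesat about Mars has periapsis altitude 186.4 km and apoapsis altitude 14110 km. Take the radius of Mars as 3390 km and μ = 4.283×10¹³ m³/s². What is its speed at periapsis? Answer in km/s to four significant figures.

v ≈ 4.460 km/s

r_p = 3390 + 186.4 = 3576.4 km = 3.5764×10⁶ m.
r_a = 3390 + 14110 = 17500 km = 1.7500×10⁷ m.
Semi-major axis a = (r_p + r_a)/2 = 10538 km = 1.054×10⁷ m.
Vis-viva: v² = μ(2/r − 1/a) = 4.283×10¹³ × (5.592×10⁻⁷ − 9.489×10⁻⁸) = 1.989×10⁷ m²/s².
v = 4460 m/s = 4.460 km/s.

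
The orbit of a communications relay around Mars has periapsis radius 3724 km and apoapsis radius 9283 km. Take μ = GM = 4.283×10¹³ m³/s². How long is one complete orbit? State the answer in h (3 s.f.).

T ≈ 4.42 h

Semi-major axis a = (r_p + r_a)/2 = (3724.0 + 9283.0)/2 = 6503.5 km = 6.504×10⁶ m.
By Kepler's third law T = 2π√(a³/μ) = 2π × 2.534×10³ = 1.592×10⁴ s.
= 4.423 h.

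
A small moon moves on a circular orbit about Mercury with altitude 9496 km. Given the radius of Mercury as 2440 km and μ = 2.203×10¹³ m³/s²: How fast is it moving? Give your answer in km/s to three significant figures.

v ≈ 1.36 km/s

r = 2440 + 9496 = 11936 km = 1.1936×10⁷ m.
For a circular orbit v = √(μ/r) = √(2.203×10¹³ / 1.194×10⁷) = √(1.846×10⁶) = 1359 m/s.
That is 1.359 km/s.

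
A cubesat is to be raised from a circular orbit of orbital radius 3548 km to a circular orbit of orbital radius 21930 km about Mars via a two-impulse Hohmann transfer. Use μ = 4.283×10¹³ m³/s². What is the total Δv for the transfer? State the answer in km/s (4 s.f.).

r₁ = 3548 km = 3.548×10⁶ m.
r₂ = 21930 km = 2.193×10⁷ m.
Transfer ellipse a_t = (r₁ + r₂)/2 = 1.274×10⁷ m.
At r₁: circular v_c1 = √(μ/r₁) = 3474 m/s; transfer-periapsis v_p = √[μ(2/r₁ − 1/a_t)] = 4559 m/s.
Δv₁ = v_p − v_c1 = 1084 m/s.
At r₂: circular v_c2 = √(μ/r₂) = 1398 m/s; transfer-apoapsis v_a = √[μ(2/r₂ − 1/a_t)] = 737.5 m/s.
Δv₂ = v_c2 − v_a = 660.0 m/s.
Total Δv = Δv₁ + Δv₂ = 1744 m/s = 1.744 km/s.

Δv_total ≈ 1.744 km/s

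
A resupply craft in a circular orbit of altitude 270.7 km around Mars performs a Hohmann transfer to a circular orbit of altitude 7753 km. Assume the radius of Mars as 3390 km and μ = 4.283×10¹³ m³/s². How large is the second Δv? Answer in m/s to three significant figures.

Δv ≈ 582 m/s

r₁ = 3390 + 270.7 = 3660.7 km = 3.6607×10⁶ m.
r₂ = 3390 + 7753 = 11143 km = 1.1143×10⁷ m.
Transfer ellipse a_t = (r₁ + r₂)/2 = 7.402×10⁶ m.
At r₁: circular v_c1 = √(μ/r₁) = 3421 m/s; transfer-periapsis v_p = √[μ(2/r₁ − 1/a_t)] = 4197 m/s.
At r₂: circular v_c2 = √(μ/r₂) = 1961 m/s; transfer-apoapsis v_a = √[μ(2/r₂ − 1/a_t)] = 1379 m/s.
Δv₂ = v_c2 − v_a = 581.8 m/s.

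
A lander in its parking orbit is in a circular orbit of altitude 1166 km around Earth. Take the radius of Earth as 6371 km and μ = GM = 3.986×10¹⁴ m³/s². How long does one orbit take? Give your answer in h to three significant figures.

T ≈ 1.81 h

r = 6371 + 1166 = 7537.0 km = 7.5370×10⁶ m.
Kepler's third law: T = 2π√(r³/μ) = 2π√((7.537×10⁶)³ / 3.986×10¹⁴).
r³/μ = 1.074×10⁶ s², so T = 2π × 1.036×10³ = 6.512×10³ s.
Converting: 6.512×10³ s ÷ 3600 = 1.809 h.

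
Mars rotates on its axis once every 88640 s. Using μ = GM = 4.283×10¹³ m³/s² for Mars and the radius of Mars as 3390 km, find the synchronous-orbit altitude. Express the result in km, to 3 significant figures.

A synchronous orbit has period T, so by Kepler's third law a = (μT²/4π²)^(1/3).
μT²/4π² = 4.283×10¹³ × (8.864×10⁴)² / 39.48 = 8.524×10²¹ m³.
a = 2.043×10⁷ m = 20428 km.
Altitude h = a − R = 20428 − 3390 = 17038 km.

h_sync ≈ 17000 km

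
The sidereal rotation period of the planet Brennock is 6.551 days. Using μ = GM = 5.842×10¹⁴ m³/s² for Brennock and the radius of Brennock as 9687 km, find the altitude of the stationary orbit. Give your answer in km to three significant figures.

h_sync ≈ 1.58×10⁵ km

T = 6.551 days = 5.660×10⁵ s.
A synchronous orbit has period T, so by Kepler's third law a = (μT²/4π²)^(1/3).
μT²/4π² = 5.842×10¹⁴ × (5.660×10⁵)² / 39.48 = 4.741×10²⁴ m³.
a = 1.680×10⁸ m = 1.6799×10⁵ km.
Altitude h = a − R = 1.6799×10⁵ − 9687 = 1.5830×10⁵ km.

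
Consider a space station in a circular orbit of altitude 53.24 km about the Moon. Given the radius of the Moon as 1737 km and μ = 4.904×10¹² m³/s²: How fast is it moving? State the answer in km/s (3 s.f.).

v ≈ 1.66 km/s

r = 1737 + 53.24 = 1790.2 km = 1.7902×10⁶ m.
For a circular orbit v = √(μ/r) = √(4.904×10¹² / 1.790×10⁶) = √(2.739×10⁶) = 1655 m/s.
That is 1.655 km/s.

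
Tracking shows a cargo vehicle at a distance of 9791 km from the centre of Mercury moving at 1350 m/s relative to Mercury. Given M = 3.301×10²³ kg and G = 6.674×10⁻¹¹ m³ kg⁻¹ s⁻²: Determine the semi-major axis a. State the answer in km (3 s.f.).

a ≈ 8230 km

μ = GM = 6.674×10⁻¹¹ × 3.301×10²³ = 2.203×10¹³ m³/s².
r = 9.791×10⁶ m.
Specific orbital energy ε = v²/2 − μ/r = (1350)²/2 − 2.203×10¹³/9.791×10⁶ = -1.339×10⁶ J/kg.
Since ε = −μ/(2a), a = −μ/(2ε) = 8.227×10⁶ m = 8227.4 km.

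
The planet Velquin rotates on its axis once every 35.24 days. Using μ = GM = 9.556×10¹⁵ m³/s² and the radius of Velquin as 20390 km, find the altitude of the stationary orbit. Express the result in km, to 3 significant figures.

h_sync ≈ 1.29×10⁶ km

T = 35.24 days = 3.045×10⁶ s.
A synchronous orbit has period T, so by Kepler's third law a = (μT²/4π²)^(1/3).
μT²/4π² = 9.556×10¹⁵ × (3.045×10⁶)² / 39.48 = 2.244×10²⁷ m³.
a = 1.309×10⁹ m = 1.3092×10⁶ km.
Altitude h = a − R = 1.3092×10⁶ − 20390 = 1.2888×10⁶ km.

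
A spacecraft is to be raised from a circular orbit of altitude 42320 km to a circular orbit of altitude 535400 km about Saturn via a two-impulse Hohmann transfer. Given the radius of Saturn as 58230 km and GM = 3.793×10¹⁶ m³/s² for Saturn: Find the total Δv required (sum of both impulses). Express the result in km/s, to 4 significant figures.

Δv_total ≈ 9.669 km/s

r₁ = 58230 + 42320 = 100550 km = 1.0055×10⁸ m.
r₂ = 58230 + 535400 = 593630 km = 5.9363×10⁸ m.
Transfer ellipse a_t = (r₁ + r₂)/2 = 3.471×10⁸ m.
At r₁: circular v_c1 = √(μ/r₁) = 19420 m/s; transfer-perikrone v_p = √[μ(2/r₁ − 1/a_t)] = 25400 m/s.
Δv₁ = v_p − v_c1 = 5978 m/s.
At r₂: circular v_c2 = √(μ/r₂) = 7993 m/s; transfer-apokrone v_a = √[μ(2/r₂ − 1/a_t)] = 4302 m/s.
Δv₂ = v_c2 − v_a = 3691 m/s.
Total Δv = Δv₁ + Δv₂ = 9669 m/s = 9.669 km/s.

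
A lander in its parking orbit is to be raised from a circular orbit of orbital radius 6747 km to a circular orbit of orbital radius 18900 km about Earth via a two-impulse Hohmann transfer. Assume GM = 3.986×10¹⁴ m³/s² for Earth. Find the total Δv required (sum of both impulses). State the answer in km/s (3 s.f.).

r₁ = 6747 km = 6.747×10⁶ m.
r₂ = 18900 km = 1.890×10⁷ m.
Transfer ellipse a_t = (r₁ + r₂)/2 = 1.282×10⁷ m.
At r₁: circular v_c1 = √(μ/r₁) = 7686 m/s; transfer-perigee v_p = √[μ(2/r₁ − 1/a_t)] = 9331 m/s.
Δv₁ = v_p − v_c1 = 1645 m/s.
At r₂: circular v_c2 = √(μ/r₂) = 4592 m/s; transfer-apogee v_a = √[μ(2/r₂ − 1/a_t)] = 3331 m/s.
Δv₂ = v_c2 − v_a = 1261 m/s.
Total Δv = Δv₁ + Δv₂ = 2906 m/s = 2.906 km/s.

Δv_total ≈ 2.91 km/s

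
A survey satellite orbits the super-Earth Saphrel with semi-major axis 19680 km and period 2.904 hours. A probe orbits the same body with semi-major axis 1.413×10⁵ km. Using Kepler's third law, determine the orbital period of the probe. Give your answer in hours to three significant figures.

Kepler's third law: T² ∝ a³, so T₂ = T₁ (a₂/a₁)^(3/2).
a₂/a₁ = 7.180, (a₂/a₁)^(3/2) = 19.24.
T₂ = 2.904 × 19.24 = 55.87 hours.

T₂ ≈ 55.9 hours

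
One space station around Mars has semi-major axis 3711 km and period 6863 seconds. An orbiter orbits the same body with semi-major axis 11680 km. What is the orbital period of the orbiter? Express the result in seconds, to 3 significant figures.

T₂ ≈ 38300 seconds

Kepler's third law: T² ∝ a³, so T₂ = T₁ (a₂/a₁)^(3/2).
a₂/a₁ = 3.147, (a₂/a₁)^(3/2) = 5.584.
T₂ = 6863 × 5.584 = 38320 seconds.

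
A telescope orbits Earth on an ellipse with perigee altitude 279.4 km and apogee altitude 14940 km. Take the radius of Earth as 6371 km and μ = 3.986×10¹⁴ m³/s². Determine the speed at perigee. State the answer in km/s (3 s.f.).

v ≈ 9.56 km/s

r_p = 6371 + 279.4 = 6650.4 km = 6.6504×10⁶ m.
r_a = 6371 + 14940 = 21311 km = 2.1311×10⁷ m.
Semi-major axis a = (r_p + r_a)/2 = 13981 km = 1.398×10⁷ m.
Vis-viva: v² = μ(2/r − 1/a) = 3.986×10¹⁴ × (3.007×10⁻⁷ − 7.153×10⁻⁸) = 9.136×10⁷ m²/s².
v = 9558 m/s = 9.558 km/s.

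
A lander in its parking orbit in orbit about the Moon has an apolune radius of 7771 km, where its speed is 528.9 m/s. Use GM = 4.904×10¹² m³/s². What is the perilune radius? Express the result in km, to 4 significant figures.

perilune radius ≈ 2213 km

r_a = 7.771×10⁶ m.
Specific energy ε = v²/2 − μ/r = -4.912×10⁵ J/kg, so a = −μ/(2ε) = 4.992×10⁶ m.
The apsides satisfy r_p + r_a = 2a, so the perilune radius is 2a − r_a = 2.213×10⁶ m = 2212.8 km.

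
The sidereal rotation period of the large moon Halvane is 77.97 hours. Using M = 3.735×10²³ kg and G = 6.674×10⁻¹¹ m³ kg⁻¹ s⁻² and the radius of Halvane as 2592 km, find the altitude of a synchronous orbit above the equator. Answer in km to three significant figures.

h_sync ≈ 34200 km

μ = GM = 6.674×10⁻¹¹ × 3.735×10²³ = 2.493×10¹³ m³/s².
T = 77.97 hours = 2.807×10⁵ s.
A synchronous orbit has period T, so by Kepler's third law a = (μT²/4π²)^(1/3).
μT²/4π² = 2.493×10¹³ × (2.807×10⁵)² / 39.48 = 4.975×10²² m³.
a = 3.678×10⁷ m = 36778 km.
Altitude h = a − R = 36778 − 2592 = 34186 km.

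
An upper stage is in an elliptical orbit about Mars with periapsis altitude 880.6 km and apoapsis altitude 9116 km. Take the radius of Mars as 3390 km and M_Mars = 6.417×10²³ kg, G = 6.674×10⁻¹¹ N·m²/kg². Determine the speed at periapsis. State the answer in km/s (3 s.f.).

v ≈ 3.87 km/s

μ = GM = 6.674×10⁻¹¹ × 6.417×10²³ = 4.283×10¹³ m³/s².
r_p = 3390 + 880.6 = 4270.6 km = 4.2706×10⁶ m.
r_a = 3390 + 9116 = 12506 km = 1.2506×10⁷ m.
Semi-major axis a = (r_p + r_a)/2 = 8388.3 km = 8.388×10⁶ m.
Vis-viva: v² = μ(2/r − 1/a) = 4.283×10¹³ × (4.683×10⁻⁷ − 1.192×10⁻⁷) = 1.495×10⁷ m²/s².
v = 3867 m/s = 3.867 km/s.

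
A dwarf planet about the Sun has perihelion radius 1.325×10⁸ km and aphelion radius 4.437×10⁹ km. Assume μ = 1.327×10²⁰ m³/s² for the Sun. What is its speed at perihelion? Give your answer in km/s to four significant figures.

v ≈ 44.10 km/s

Semi-major axis a = (r_p + r_a)/2 = 2.2848×10⁹ km = 2.285×10¹² m.
Vis-viva: v² = μ(2/r − 1/a) = 1.327×10²⁰ × (1.509×10⁻¹¹ − 4.377×10⁻¹³) = 1.945×10⁹ m²/s².
v = 44100 m/s = 44.10 km/s.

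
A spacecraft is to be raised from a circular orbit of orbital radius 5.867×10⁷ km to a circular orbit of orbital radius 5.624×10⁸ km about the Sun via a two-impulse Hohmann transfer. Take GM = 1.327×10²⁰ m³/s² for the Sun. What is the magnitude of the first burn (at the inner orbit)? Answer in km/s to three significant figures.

Δv ≈ 16.4 km/s

r₁ = 5.867×10⁷ km = 5.867×10¹⁰ m.
r₂ = 5.624×10⁸ km = 5.624×10¹¹ m.
Transfer ellipse a_t = (r₁ + r₂)/2 = 3.105×10¹¹ m.
At r₁: circular v_c1 = √(μ/r₁) = 47560 m/s; transfer-perihelion v_p = √[μ(2/r₁ − 1/a_t)] = 64000 m/s.
Δv₁ = v_p − v_c1 = 16440 m/s.
= 16.44 km/s.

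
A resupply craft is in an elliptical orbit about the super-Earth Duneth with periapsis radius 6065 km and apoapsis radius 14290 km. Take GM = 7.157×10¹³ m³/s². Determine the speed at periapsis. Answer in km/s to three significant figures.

Semi-major axis a = (r_p + r_a)/2 = 10178 km = 1.018×10⁷ m.
Vis-viva: v² = μ(2/r − 1/a) = 7.157×10¹³ × (3.298×10⁻⁷ − 9.826×10⁻⁸) = 1.657×10⁷ m²/s².
v = 4070 m/s = 4.070 km/s.

v ≈ 4.07 km/s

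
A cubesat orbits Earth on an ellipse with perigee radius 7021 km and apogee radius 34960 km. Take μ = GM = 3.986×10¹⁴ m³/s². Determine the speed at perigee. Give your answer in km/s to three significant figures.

v ≈ 9.72 km/s

Semi-major axis a = (r_p + r_a)/2 = 20990 km = 2.099×10⁷ m.
Vis-viva: v² = μ(2/r − 1/a) = 3.986×10¹⁴ × (2.849×10⁻⁷ − 4.764×10⁻⁸) = 9.456×10⁷ m²/s².
v = 9724 m/s = 9.724 km/s.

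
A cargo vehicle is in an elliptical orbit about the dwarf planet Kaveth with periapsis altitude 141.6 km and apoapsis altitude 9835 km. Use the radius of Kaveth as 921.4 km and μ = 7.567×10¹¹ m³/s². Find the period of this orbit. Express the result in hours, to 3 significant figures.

r_p = 921.4 + 141.6 = 1063.0 km = 1.0630×10⁶ m.
r_a = 921.4 + 9835 = 10756 km = 1.0756×10⁷ m.
Semi-major axis a = (r_p + r_a)/2 = (1063.0 + 10756)/2 = 5909.7 km = 5.910×10⁶ m.
By Kepler's third law T = 2π√(a³/μ) = 2π × 1.652×10⁴ = 1.038×10⁵ s.
= 28.82 hours.

T ≈ 28.8 hours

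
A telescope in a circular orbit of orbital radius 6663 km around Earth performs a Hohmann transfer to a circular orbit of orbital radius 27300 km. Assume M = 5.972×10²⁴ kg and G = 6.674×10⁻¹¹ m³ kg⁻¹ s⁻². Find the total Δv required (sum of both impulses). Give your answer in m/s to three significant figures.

μ = GM = 6.674×10⁻¹¹ × 5.972×10²⁴ = 3.986×10¹⁴ m³/s².
r₁ = 6663 km = 6.663×10⁶ m.
r₂ = 27300 km = 2.730×10⁷ m.
Transfer ellipse a_t = (r₁ + r₂)/2 = 1.698×10⁷ m.
At r₁: circular v_c1 = √(μ/r₁) = 7734 m/s; transfer-perigee v_p = √[μ(2/r₁ − 1/a_t)] = 9806 m/s.
Δv₁ = v_p − v_c1 = 2072 m/s.
At r₂: circular v_c2 = √(μ/r₂) = 3821 m/s; transfer-apogee v_a = √[μ(2/r₂ − 1/a_t)] = 2393 m/s.
Δv₂ = v_c2 − v_a = 1428 m/s.
Total Δv = Δv₁ + Δv₂ = 3500 m/s.

Δv_total ≈ 3500 m/s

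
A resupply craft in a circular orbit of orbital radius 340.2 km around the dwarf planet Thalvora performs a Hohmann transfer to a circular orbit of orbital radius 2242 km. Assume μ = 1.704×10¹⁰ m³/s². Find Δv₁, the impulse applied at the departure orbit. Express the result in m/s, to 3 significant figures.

r₁ = 340.2 km = 3.402×10⁵ m.
r₂ = 2242 km = 2.242×10⁶ m.
Transfer ellipse a_t = (r₁ + r₂)/2 = 1.291×10⁶ m.
At r₁: circular v_c1 = √(μ/r₁) = 223.8 m/s; transfer-periapsis v_p = √[μ(2/r₁ − 1/a_t)] = 294.9 m/s.
Δv₁ = v_p − v_c1 = 71.12 m/s.

Δv ≈ 71.1 m/s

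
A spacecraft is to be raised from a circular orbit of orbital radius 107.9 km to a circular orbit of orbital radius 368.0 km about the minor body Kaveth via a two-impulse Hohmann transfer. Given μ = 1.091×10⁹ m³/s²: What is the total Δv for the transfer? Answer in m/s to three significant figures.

r₁ = 107.9 km = 1.079×10⁵ m.
r₂ = 368.0 km = 3.680×10⁵ m.
Transfer ellipse a_t = (r₁ + r₂)/2 = 2.380×10⁵ m.
At r₁: circular v_c1 = √(μ/r₁) = 100.6 m/s; transfer-periapsis v_p = √[μ(2/r₁ − 1/a_t)] = 125.0 m/s.
Δv₁ = v_p − v_c1 = 24.50 m/s.
At r₂: circular v_c2 = √(μ/r₂) = 54.45 m/s; transfer-apoapsis v_a = √[μ(2/r₂ − 1/a_t)] = 36.67 m/s.
Δv₂ = v_c2 − v_a = 17.78 m/s.
Total Δv = Δv₁ + Δv₂ = 42.28 m/s.

Δv_total ≈ 42.3 m/s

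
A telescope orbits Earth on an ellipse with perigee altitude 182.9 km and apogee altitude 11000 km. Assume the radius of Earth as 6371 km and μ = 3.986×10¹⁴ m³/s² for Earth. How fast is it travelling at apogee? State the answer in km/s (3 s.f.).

v ≈ 3.55 km/s

r_p = 6371 + 182.9 = 6553.9 km = 6.5539×10⁶ m.
r_a = 6371 + 11000 = 17371 km = 1.7371×10⁷ m.
Semi-major axis a = (r_p + r_a)/2 = 11962 km = 1.196×10⁷ m.
Vis-viva: v² = μ(2/r − 1/a) = 3.986×10¹⁴ × (1.151×10⁻⁷ − 8.359×10⁻⁸) = 1.257×10⁷ m²/s².
v = 3546 m/s = 3.546 km/s.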